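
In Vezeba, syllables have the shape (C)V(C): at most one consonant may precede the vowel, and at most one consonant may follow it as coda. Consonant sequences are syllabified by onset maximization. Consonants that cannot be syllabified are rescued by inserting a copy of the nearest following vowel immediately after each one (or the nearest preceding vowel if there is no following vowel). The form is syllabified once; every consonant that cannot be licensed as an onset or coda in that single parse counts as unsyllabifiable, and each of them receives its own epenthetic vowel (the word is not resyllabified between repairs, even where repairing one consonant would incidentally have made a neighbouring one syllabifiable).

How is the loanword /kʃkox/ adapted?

The consonants /k/, /ʃ/ cannot be parsed into a legal (C)V(C) syllable (at most one coda consonant is licensed; onsets are limited to one consonant).
Each unlicensed consonant becomes the onset of a new syllable: /k/ → /ko/, /ʃ/ → /ʃo/.

koʃokox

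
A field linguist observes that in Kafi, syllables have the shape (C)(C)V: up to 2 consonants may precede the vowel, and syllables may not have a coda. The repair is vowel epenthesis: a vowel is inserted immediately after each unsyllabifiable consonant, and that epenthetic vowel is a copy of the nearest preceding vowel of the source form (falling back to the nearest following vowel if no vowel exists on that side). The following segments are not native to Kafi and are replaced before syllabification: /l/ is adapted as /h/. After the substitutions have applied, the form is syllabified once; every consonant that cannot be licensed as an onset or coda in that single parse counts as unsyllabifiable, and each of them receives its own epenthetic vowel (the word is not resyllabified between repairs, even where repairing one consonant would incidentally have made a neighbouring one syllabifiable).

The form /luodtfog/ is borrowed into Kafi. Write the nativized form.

huodotfogo

Substitution: /l/ → /h/, giving /huodtfog/.
Syllabifying with onset maximization leaves /d/, /g/ stranded (no codas are permitted; onsets may contain at most 2 consonants).
Epenthesis after each stranded consonant: /d/ → /do/, /g/ → /go/.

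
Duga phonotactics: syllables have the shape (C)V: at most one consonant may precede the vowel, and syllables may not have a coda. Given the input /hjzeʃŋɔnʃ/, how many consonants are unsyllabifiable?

5

Under (C)V, the unsyllabifiable consonants are /h/, /j/, /ʃ/, /n/, /ʃ/ (no codas are permitted; onsets are limited to one consonant).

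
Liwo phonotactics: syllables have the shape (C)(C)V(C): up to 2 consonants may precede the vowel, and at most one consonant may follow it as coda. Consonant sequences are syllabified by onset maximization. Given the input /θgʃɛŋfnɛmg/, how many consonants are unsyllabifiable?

Syllabifying with onset maximization leaves /θ/, /g/ stranded (at most one coda consonant is licensed; onsets may contain at most 2 consonants).

2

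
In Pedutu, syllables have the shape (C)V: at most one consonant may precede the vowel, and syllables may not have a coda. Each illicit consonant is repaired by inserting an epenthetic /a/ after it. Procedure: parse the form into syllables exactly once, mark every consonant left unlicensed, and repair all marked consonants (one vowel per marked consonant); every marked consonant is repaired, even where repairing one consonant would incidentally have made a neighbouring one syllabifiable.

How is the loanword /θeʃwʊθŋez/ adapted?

The consonants /ʃ/, /θ/, /z/ cannot be parsed into a legal (C)V syllable (no codas are permitted; onsets are limited to one consonant).
Inserting the epenthetic vowel yields /ʃ/ → /ʃa/, /θ/ → /θa/, /z/ → /za/.

θeʃawʊθaŋeza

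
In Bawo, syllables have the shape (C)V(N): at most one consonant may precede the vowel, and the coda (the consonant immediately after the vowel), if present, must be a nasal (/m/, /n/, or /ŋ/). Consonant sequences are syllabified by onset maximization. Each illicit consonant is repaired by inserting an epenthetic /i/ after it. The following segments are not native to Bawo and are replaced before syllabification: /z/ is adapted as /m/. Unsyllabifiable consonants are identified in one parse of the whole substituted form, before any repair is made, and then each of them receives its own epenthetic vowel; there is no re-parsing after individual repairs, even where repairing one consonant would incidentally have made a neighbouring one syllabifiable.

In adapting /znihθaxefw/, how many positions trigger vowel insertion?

After substitution the input is /mnihθaxefw/.
The unsyllabifiable consonants are /m/, /h/, /f/, /w/; each receives one epenthetic vowel.

4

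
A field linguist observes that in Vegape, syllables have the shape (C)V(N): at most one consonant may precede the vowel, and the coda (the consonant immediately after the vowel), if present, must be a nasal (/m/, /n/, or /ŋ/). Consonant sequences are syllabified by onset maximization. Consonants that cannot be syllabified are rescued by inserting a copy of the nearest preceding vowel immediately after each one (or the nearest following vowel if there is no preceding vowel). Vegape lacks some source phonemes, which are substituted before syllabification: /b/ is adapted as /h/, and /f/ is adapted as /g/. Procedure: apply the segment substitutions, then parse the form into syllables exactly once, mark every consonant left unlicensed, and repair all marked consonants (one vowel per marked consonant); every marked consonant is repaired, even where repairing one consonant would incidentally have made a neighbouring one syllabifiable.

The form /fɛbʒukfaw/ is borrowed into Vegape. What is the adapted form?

gɛhɛʒukugawa

Substitution: /f/ → /g/, /b/ → /h/, giving /gɛhʒukgaw/.
Under (C)V(N), the unsyllabifiable consonants are /h/, /k/, /w/ (only a nasal (/m/, /n/, or /ŋ/) is licensed in coda position; onsets are limited to one consonant).
Inserting the epenthetic vowel yields /h/ → /hɛ/, /k/ → /ku/, /w/ → /wa/.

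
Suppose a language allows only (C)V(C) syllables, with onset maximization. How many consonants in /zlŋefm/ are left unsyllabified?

3

The consonants /z/, /l/, /m/ cannot be parsed into a legal (C)V(C) syllable (at most one coda consonant is licensed; onsets are limited to one consonant).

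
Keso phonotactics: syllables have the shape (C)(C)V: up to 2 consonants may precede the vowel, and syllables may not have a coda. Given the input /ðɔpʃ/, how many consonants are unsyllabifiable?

2

The consonants /p/, /ʃ/ cannot be parsed into a legal (C)(C)V syllable (no codas are permitted; onsets may contain at most 2 consonants).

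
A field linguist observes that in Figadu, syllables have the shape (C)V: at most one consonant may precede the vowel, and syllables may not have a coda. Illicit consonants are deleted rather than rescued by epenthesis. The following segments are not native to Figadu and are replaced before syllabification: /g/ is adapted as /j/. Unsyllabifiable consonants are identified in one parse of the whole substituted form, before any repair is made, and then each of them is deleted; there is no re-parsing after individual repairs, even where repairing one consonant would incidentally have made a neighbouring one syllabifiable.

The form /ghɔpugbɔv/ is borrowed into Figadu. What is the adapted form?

hɔpubɔ

Substitution: /g/ → /j/, giving /jhɔpujbɔv/.
Under (C)V, the unsyllabifiable consonants are /j/, /j/, /v/ (no codas are permitted; onsets are limited to one consonant).
Deleting the stranded consonants removes /j/, /j/, /v/.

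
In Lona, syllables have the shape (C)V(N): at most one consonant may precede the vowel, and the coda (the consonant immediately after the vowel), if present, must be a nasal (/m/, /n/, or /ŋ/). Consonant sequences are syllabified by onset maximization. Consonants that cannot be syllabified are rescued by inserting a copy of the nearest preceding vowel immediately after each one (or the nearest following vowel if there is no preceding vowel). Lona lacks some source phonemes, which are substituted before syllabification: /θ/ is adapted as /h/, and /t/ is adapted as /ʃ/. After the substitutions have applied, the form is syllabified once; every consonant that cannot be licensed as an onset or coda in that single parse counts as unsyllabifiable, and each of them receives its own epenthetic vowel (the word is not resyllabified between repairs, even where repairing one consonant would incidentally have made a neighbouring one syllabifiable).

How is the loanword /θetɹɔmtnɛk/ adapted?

heʃeɹɔmʃɔnɛkɛ

Substitution: /θ/ → /h/, /t/ → /ʃ/, giving /heʃɹɔmʃnɛk/.
Syllabifying with onset maximization leaves /ʃ/, /ʃ/, /k/ stranded (only a nasal (/m/, /n/, or /ŋ/) is licensed in coda position; onsets are limited to one consonant).
Inserting the epenthetic vowel yields /ʃ/ → /ʃe/, /ʃ/ → /ʃɔ/, /k/ → /kɛ/.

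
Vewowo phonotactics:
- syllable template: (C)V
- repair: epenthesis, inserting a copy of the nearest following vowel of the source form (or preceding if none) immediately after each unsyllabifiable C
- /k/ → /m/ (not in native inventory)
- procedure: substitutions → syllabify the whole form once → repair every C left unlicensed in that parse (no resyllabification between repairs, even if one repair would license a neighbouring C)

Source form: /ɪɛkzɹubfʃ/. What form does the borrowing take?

Substitution: /k/ → /m/, giving /ɪɛmzɹubfʃ/.
Under (C)V, the unsyllabifiable consonants are /m/, /z/, /b/, /f/, /ʃ/ (no codas are permitted; onsets are limited to one consonant).
Inserting the epenthetic vowel yields /m/ → /mu/, /z/ → /zu/, /b/ → /bu/, /f/ → /fu/, /ʃ/ → /ʃu/.

ɪɛmuzuɹubufuʃu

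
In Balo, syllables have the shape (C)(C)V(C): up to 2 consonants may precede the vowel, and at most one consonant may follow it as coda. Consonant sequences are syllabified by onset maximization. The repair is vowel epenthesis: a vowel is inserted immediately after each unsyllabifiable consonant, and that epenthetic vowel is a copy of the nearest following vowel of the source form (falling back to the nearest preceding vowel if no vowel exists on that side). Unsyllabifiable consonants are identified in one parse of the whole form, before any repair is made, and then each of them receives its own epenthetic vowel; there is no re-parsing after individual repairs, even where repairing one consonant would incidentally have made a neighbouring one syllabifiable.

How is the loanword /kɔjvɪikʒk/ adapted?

kɔjvɪikʒiki

The consonants /ʒ/, /k/ cannot be parsed into a legal (C)(C)V(C) syllable (at most one coda consonant is licensed; onsets may contain at most 2 consonants).
Each unlicensed consonant becomes the onset of a new syllable: /ʒ/ → /ʒi/, /k/ → /ki/.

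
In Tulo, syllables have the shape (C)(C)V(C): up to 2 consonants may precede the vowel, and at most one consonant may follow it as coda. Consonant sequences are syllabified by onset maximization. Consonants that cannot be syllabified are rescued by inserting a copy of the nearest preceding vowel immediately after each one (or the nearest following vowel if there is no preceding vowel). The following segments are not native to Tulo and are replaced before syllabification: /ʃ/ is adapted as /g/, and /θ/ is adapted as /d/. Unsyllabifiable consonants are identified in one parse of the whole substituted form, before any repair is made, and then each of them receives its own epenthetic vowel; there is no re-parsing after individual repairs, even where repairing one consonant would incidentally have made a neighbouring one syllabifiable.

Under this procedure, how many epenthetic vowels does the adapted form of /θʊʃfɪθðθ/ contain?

2

After substitution the input is /dʊgfɪdðd/.
The unsyllabifiable consonants are /ð/, /d/; each receives one epenthetic vowel.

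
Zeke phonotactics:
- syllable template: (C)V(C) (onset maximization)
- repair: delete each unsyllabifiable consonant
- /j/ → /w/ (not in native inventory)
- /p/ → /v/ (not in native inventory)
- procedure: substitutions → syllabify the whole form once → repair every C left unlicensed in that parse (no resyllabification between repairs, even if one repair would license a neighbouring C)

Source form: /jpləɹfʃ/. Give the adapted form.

ləɹ

Substitution: /j/ → /w/, /p/ → /v/, giving /wvləɹfʃ/.
Under (C)V(C), the unsyllabifiable consonants are /w/, /v/, /f/, /ʃ/ (at most one coda consonant is licensed; onsets are limited to one consonant).
Deletion applies to /w/, /v/, /f/, /ʃ/.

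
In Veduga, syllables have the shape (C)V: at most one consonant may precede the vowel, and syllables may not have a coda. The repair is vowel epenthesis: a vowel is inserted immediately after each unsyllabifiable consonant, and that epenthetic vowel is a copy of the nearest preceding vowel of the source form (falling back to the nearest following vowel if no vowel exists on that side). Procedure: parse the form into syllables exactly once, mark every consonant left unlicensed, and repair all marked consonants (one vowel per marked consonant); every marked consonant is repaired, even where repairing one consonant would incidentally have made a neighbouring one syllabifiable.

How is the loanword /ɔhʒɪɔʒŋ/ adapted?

Syllabifying with onset maximization leaves /h/, /ʒ/, /ŋ/ stranded (no codas are permitted; onsets are limited to one consonant).
Epenthesis after each stranded consonant: /h/ → /hɔ/, /ʒ/ → /ʒɔ/, /ŋ/ → /ŋɔ/.

ɔhɔʒɪɔʒɔŋɔ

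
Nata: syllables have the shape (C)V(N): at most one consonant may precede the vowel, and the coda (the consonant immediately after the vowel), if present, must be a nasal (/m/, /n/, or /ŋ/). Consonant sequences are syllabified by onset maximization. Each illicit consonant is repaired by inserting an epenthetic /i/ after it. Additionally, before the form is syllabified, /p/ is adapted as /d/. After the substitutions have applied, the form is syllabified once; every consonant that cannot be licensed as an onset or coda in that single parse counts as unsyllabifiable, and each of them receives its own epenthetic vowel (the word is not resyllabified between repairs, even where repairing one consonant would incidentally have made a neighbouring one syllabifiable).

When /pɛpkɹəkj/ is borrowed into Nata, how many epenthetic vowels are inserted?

4

After substitution the input is /dɛdkɹəkj/.
The unsyllabifiable consonants are /d/, /k/, /k/, /j/; each receives one epenthetic vowel.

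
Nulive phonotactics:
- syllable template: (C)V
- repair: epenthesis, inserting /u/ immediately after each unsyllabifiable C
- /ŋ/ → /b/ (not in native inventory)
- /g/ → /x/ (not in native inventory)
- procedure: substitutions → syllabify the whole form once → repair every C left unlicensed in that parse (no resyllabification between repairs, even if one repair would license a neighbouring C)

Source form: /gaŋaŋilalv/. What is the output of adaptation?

xababilaluvu

Substitution: /g/ → /x/, /ŋ/ → /b/, giving /xababilalv/.
Under (C)V, the unsyllabifiable consonants are /l/, /v/ (no codas are permitted; onsets are limited to one consonant).
Each unlicensed consonant becomes the onset of a new syllable: /l/ → /lu/, /v/ → /vu/.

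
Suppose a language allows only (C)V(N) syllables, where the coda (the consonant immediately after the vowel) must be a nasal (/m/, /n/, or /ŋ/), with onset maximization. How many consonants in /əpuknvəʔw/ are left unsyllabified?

4

The consonants /k/, /n/, /ʔ/, /w/ cannot be parsed into a legal (C)V(N) syllable (only a nasal (/m/, /n/, or /ŋ/) is licensed in coda position; onsets are limited to one consonant).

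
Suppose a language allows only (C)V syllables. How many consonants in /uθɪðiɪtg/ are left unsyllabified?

2

Syllabifying with onset maximization leaves /t/, /g/ stranded (no codas are permitted; onsets are limited to one consonant).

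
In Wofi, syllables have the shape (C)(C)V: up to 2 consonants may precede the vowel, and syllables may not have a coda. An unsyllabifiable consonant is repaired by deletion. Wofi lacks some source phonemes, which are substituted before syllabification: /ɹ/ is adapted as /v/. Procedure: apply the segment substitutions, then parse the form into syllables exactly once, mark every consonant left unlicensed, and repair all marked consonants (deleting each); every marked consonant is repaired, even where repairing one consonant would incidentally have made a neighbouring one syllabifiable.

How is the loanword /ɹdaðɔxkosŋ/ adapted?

Substitution: /ɹ/ → /v/, giving /vdaðɔxkosŋ/.
Under (C)(C)V, the unsyllabifiable consonants are /s/, /ŋ/ (no codas are permitted; onsets may contain at most 2 consonants).
Deletion applies to /s/, /ŋ/.

vdaðɔxko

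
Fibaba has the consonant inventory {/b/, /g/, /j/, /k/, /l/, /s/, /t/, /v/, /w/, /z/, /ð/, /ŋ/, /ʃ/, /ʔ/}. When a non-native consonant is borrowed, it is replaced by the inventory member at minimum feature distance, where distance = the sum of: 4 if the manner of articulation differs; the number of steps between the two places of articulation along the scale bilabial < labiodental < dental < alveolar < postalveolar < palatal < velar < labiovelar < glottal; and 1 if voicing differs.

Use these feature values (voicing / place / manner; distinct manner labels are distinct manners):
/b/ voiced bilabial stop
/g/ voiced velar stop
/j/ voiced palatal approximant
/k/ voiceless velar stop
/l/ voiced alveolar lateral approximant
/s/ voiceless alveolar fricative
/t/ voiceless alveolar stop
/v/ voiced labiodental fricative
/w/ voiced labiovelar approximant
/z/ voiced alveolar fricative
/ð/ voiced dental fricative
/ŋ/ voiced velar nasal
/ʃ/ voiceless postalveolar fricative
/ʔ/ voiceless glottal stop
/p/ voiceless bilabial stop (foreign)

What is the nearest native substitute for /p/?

/b/ is closest: same manner (stop), place distance 0 (bilabial→bilabial), voicing differs (+1); total 1. Next closest is /t/ at distance 3.

b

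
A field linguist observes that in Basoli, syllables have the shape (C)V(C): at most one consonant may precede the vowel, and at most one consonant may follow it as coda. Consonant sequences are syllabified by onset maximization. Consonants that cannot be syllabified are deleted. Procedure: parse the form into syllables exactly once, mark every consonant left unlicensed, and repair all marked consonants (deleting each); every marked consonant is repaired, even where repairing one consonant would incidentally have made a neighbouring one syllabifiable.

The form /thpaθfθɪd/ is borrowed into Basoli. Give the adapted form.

The consonants /t/, /h/, /f/ cannot be parsed into a legal (C)V(C) syllable (at most one coda consonant is licensed; onsets are limited to one consonant).
Deletion applies to /t/, /h/, /f/.

paθθɪd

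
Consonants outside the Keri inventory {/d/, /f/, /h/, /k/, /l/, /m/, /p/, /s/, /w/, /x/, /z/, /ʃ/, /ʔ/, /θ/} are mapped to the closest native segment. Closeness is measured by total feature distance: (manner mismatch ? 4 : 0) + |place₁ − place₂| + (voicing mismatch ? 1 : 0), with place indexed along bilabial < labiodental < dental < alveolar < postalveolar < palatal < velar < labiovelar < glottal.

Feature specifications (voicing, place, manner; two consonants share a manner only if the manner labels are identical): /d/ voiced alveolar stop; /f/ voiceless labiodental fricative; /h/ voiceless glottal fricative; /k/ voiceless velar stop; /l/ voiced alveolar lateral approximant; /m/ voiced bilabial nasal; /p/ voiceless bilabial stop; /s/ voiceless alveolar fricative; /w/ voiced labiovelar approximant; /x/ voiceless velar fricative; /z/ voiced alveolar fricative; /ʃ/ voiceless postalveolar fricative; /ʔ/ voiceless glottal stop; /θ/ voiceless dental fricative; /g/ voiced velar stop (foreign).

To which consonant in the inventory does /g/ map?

k

/k/ is closest: same manner (stop), place distance 0 (velar→velar), voicing differs (+1); total 1. Next closest is /d/ at distance 3.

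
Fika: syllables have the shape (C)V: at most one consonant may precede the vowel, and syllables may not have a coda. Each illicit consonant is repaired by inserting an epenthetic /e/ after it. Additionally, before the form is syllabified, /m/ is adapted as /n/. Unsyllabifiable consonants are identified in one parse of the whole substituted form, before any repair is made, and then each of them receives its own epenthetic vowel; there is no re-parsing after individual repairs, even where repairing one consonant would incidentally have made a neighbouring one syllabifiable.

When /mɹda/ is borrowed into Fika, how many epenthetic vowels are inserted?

2

After substitution the input is /nɹda/.
The unsyllabifiable consonants are /n/, /ɹ/; each receives one epenthetic vowel.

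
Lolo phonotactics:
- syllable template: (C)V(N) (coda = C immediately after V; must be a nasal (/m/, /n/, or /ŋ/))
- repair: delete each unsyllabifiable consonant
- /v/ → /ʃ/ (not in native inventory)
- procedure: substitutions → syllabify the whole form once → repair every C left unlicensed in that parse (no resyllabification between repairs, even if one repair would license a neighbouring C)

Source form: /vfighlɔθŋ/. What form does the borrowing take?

filɔ

Substitution: /v/ → /ʃ/, giving /ʃfighlɔθŋ/.
Under (C)V(N), the unsyllabifiable consonants are /ʃ/, /g/, /h/, /θ/, /ŋ/ (only a nasal (/m/, /n/, or /ŋ/) is licensed in coda position; onsets are limited to one consonant).
Each unlicensed consonant is deleted: /ʃ/, /g/, /h/, /θ/, /ŋ/.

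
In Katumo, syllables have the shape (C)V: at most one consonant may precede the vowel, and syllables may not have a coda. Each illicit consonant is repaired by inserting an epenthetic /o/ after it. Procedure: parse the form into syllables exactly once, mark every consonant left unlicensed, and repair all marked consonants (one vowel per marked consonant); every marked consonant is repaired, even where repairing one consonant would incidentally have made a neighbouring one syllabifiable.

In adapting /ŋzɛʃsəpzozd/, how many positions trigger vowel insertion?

The unsyllabifiable consonants are /ŋ/, /ʃ/, /p/, /z/, /d/; each receives one epenthetic vowel.

5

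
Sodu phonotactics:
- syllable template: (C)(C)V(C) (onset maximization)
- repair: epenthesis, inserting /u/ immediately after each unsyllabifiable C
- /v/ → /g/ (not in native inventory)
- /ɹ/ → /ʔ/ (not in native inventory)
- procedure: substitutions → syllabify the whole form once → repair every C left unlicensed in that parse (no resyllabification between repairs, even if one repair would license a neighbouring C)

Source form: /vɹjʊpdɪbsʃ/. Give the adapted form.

guʔjʊpdɪbsuʃu

Substitution: /v/ → /g/, /ɹ/ → /ʔ/, giving /gʔjʊpdɪbsʃ/.
The consonants /g/, /s/, /ʃ/ cannot be parsed into a legal (C)(C)V(C) syllable (at most one coda consonant is licensed; onsets may contain at most 2 consonants).
Epenthesis after each stranded consonant: /g/ → /gu/, /s/ → /su/, /ʃ/ → /ʃu/.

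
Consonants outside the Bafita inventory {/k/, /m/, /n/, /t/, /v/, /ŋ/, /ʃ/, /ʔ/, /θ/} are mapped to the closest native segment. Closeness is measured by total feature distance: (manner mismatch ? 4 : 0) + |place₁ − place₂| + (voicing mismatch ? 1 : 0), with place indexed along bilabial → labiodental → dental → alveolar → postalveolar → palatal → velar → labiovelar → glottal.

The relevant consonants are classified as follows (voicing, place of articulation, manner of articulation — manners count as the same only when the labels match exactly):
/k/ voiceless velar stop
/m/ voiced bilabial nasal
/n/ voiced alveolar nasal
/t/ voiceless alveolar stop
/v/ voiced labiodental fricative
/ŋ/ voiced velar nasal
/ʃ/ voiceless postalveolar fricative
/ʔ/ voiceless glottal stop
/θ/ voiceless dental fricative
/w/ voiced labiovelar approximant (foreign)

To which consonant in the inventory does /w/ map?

ŋ

/ŋ/ is closest: manner differs (approximant→nasal, +4), place distance 1 (labiovelar→velar), same voicing; total 5. Next closest is /k/ at distance 6.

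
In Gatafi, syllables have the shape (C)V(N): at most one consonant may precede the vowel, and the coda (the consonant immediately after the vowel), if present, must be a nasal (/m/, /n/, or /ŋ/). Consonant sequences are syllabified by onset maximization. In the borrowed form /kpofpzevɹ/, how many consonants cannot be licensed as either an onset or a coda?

5

The consonants /k/, /f/, /p/, /v/, /ɹ/ cannot be parsed into a legal (C)V(N) syllable (only a nasal (/m/, /n/, or /ŋ/) is licensed in coda position; onsets are limited to one consonant).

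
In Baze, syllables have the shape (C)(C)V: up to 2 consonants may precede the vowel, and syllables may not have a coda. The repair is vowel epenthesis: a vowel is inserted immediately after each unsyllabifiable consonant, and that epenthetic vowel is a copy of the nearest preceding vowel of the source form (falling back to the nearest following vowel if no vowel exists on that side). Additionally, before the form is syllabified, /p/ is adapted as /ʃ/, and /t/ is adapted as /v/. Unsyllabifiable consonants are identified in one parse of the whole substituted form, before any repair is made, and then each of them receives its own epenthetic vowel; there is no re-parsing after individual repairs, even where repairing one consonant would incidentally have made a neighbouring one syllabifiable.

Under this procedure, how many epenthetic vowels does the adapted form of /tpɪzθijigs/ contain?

After substitution the input is /vʃɪzθijigs/.
The unsyllabifiable consonants are /g/, /s/; each receives one epenthetic vowel.

2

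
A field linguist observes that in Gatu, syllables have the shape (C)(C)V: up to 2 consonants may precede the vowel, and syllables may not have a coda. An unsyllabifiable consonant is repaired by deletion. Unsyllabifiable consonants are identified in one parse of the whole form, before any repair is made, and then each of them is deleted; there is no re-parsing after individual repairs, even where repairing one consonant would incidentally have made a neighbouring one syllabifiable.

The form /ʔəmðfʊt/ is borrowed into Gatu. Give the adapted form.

ʔəðfʊ

The consonants /m/, /t/ cannot be parsed into a legal (C)(C)V syllable (no codas are permitted; onsets may contain at most 2 consonants).
Each unlicensed consonant is deleted: /m/, /t/.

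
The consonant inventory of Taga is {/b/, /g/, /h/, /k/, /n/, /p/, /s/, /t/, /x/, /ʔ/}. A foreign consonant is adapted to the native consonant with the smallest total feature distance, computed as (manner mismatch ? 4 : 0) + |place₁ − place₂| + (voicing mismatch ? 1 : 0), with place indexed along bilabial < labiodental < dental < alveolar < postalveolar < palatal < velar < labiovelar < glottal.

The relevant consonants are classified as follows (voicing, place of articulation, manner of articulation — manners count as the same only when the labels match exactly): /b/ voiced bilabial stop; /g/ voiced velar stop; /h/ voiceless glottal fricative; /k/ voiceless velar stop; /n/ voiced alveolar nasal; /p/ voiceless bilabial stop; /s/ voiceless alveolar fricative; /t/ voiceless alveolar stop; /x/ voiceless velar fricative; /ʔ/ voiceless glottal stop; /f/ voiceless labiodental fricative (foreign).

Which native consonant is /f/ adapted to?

s

/s/ is closest: same manner (fricative), place distance 2 (labiodental→alveolar), same voicing; total 2. Next closest is /p/ at distance 5.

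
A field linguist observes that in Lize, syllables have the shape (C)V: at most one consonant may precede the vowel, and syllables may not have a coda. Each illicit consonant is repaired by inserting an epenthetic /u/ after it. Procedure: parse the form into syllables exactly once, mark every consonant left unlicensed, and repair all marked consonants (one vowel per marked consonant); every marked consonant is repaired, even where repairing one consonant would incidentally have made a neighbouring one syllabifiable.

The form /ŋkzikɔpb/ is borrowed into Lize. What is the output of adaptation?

ŋukuzikɔpubu

The consonants /ŋ/, /k/, /p/, /b/ cannot be parsed into a legal (C)V syllable (no codas are permitted; onsets are limited to one consonant).
Each unlicensed consonant becomes the onset of a new syllable: /ŋ/ → /ŋu/, /k/ → /ku/, /p/ → /pu/, /b/ → /bu/.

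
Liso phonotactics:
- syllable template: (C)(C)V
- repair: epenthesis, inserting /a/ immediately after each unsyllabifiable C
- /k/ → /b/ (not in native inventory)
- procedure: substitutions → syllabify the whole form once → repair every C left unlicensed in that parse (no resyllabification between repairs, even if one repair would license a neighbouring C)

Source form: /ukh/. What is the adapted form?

ubaha

Substitution: /k/ → /b/, giving /ubh/.
The consonants /b/, /h/ cannot be parsed into a legal (C)(C)V syllable (no codas are permitted; onsets may contain at most 2 consonants).
Inserting the epenthetic vowel yields /b/ → /ba/, /h/ → /ha/.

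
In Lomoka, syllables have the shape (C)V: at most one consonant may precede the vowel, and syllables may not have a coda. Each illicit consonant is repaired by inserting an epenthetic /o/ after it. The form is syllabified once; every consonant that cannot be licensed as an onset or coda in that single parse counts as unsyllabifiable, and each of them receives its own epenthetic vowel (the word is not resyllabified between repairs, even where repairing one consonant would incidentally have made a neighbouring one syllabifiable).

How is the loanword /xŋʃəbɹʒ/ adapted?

xoŋoʃəboɹoʒo

Syllabifying with onset maximization leaves /x/, /ŋ/, /b/, /ɹ/, /ʒ/ stranded (no codas are permitted; onsets are limited to one consonant).
Epenthesis after each stranded consonant: /x/ → /xo/, /ŋ/ → /ŋo/, /b/ → /bo/, /ɹ/ → /ɹo/, /ʒ/ → /ʒo/.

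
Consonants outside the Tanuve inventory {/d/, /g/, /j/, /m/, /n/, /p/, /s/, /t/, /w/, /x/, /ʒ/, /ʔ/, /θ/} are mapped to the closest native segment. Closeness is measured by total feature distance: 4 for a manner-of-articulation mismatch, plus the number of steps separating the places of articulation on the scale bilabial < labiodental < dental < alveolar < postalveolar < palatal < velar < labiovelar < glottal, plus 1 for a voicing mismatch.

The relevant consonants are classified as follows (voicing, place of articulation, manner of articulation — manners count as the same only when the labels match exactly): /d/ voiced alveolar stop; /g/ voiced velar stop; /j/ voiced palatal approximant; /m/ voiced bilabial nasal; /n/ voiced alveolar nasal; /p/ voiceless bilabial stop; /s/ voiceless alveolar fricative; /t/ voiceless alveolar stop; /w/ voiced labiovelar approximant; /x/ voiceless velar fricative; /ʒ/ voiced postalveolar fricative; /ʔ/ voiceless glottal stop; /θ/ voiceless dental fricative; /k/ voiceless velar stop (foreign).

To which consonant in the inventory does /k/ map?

/g/ is closest: same manner (stop), place distance 0 (velar→velar), voicing differs (+1); total 1. Next closest is /ʔ/ at distance 2.

g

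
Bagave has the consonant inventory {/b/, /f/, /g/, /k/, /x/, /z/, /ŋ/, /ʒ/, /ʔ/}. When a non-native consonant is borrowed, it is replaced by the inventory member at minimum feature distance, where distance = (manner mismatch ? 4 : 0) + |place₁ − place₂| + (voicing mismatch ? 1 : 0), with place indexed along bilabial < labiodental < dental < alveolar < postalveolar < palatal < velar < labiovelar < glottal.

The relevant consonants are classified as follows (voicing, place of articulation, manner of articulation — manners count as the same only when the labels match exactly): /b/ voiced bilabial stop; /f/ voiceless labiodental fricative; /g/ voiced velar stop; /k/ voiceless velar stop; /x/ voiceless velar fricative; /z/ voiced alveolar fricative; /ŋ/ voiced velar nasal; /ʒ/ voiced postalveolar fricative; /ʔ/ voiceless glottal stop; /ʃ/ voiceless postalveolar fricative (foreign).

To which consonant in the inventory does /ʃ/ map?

ʒ

/ʒ/ is closest: same manner (fricative), place distance 0 (postalveolar→postalveolar), voicing differs (+1); total 1. Next closest is /x/ at distance 2.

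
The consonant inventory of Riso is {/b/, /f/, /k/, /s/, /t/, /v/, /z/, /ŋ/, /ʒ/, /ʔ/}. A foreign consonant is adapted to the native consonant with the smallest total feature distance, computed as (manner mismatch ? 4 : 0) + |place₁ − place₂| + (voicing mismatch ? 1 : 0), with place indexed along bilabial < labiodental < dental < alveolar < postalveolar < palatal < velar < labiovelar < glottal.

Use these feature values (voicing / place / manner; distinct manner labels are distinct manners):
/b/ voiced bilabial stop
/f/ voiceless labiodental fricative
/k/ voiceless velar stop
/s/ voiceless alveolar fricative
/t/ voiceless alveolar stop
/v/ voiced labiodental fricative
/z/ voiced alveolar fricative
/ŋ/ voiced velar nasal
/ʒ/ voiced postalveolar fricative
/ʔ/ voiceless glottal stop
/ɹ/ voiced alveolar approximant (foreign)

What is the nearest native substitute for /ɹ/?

z

/z/ is closest: manner differs (approximant→fricative, +4), place distance 0 (alveolar→alveolar), same voicing; total 4. Next closest is /s/ at distance 5.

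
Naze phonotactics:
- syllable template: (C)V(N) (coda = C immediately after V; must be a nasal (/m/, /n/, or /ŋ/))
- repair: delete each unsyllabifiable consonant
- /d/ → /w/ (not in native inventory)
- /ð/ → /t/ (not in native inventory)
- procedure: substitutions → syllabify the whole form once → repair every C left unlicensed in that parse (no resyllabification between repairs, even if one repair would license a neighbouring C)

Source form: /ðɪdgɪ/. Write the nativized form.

Substitution: /ð/ → /t/, /d/ → /w/, giving /tɪwgɪ/.
Syllabifying with onset maximization leaves /w/ stranded (only a nasal (/m/, /n/, or /ŋ/) is licensed in coda position; onsets are limited to one consonant).
Deletion applies to /w/.

tɪgɪ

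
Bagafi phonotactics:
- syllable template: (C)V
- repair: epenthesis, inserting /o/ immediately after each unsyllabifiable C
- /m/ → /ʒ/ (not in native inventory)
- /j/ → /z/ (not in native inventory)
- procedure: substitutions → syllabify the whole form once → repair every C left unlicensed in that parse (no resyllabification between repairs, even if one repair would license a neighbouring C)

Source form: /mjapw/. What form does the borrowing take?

ʒozapowo

Substitution: /m/ → /ʒ/, /j/ → /z/, giving /ʒzapw/.
Syllabifying with onset maximization leaves /ʒ/, /p/, /w/ stranded (no codas are permitted; onsets are limited to one consonant).
Epenthesis after each stranded consonant: /ʒ/ → /ʒo/, /p/ → /po/, /w/ → /wo/.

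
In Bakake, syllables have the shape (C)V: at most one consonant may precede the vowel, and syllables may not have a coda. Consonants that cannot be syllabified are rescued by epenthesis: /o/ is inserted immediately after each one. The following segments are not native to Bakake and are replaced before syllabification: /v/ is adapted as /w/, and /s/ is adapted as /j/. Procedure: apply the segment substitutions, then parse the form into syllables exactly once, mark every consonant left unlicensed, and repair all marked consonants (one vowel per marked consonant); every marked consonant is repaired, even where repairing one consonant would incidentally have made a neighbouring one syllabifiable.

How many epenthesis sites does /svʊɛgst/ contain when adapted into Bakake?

4

After substitution the input is /jwʊɛgjt/.
The unsyllabifiable consonants are /j/, /g/, /j/, /t/; each receives one epenthetic vowel.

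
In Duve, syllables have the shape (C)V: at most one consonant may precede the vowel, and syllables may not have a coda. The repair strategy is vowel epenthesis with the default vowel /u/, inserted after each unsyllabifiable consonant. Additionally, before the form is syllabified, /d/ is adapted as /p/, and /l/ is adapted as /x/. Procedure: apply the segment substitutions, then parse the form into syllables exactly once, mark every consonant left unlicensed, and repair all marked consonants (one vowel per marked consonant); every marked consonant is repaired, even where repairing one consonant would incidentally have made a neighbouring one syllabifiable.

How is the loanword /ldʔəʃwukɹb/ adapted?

Substitution: /l/ → /x/, /d/ → /p/, giving /xpʔəʃwukɹb/.
Under (C)V, the unsyllabifiable consonants are /x/, /p/, /ʃ/, /k/, /ɹ/, /b/ (no codas are permitted; onsets are limited to one consonant).
Epenthesis after each stranded consonant: /x/ → /xu/, /p/ → /pu/, /ʃ/ → /ʃu/, /k/ → /ku/, /ɹ/ → /ɹu/, /b/ → /bu/.

xupuʔəʃuwukuɹubu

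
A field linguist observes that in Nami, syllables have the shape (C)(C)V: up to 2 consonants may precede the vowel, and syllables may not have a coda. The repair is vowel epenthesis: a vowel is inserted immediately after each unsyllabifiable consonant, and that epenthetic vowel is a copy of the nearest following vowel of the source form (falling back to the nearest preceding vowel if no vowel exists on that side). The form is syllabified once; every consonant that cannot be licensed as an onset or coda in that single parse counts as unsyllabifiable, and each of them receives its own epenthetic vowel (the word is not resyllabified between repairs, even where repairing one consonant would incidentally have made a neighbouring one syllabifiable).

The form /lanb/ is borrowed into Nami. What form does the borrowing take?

lanaba

Under (C)(C)V, the unsyllabifiable consonants are /n/, /b/ (no codas are permitted; onsets may contain at most 2 consonants).
Epenthesis after each stranded consonant: /n/ → /na/, /b/ → /ba/.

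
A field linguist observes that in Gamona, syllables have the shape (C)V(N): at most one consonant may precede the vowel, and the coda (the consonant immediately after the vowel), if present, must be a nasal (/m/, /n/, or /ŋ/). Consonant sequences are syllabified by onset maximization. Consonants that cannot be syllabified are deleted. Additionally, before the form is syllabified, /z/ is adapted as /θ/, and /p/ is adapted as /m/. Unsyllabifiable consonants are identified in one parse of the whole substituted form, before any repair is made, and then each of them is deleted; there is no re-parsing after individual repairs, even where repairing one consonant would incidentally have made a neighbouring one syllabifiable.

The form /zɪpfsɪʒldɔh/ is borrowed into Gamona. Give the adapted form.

θɪmsɪdɔ

Substitution: /z/ → /θ/, /p/ → /m/, giving /θɪmfsɪʒldɔh/.
Syllabifying with onset maximization leaves /f/, /ʒ/, /l/, /h/ stranded (only a nasal (/m/, /n/, or /ŋ/) is licensed in coda position; onsets are limited to one consonant).
Deletion applies to /f/, /ʒ/, /l/, /h/.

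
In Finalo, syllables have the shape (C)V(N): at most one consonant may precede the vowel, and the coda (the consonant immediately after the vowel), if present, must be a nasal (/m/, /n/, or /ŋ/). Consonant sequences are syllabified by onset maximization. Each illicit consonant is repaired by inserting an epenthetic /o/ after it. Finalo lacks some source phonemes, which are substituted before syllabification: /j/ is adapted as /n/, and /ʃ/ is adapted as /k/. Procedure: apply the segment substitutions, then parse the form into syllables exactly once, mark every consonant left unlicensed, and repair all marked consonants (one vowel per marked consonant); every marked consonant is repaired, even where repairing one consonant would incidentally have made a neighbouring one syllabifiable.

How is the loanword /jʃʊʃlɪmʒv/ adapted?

nokʊkolɪmʒovo

Substitution: /j/ → /n/, /ʃ/ → /k/, giving /nkʊklɪmʒv/.
The consonants /n/, /k/, /ʒ/, /v/ cannot be parsed into a legal (C)V(N) syllable (only a nasal (/m/, /n/, or /ŋ/) is licensed in coda position; onsets are limited to one consonant).
Inserting the epenthetic vowel yields /n/ → /no/, /k/ → /ko/, /ʒ/ → /ʒo/, /v/ → /vo/.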